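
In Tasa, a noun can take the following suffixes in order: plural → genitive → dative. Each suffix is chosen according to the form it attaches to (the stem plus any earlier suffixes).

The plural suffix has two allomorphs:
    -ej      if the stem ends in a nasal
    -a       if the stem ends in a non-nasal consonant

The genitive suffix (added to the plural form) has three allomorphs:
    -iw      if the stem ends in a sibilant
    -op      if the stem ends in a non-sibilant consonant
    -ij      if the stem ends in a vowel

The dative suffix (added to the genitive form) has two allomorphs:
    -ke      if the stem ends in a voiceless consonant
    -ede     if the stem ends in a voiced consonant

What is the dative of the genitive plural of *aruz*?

*aruz*: final consonant = /z/, non-nasal → -a → *aruza*.
Since the final sound of the plural form *aruza* is /a/ (a vowel), it takes -ij, giving *aruzaij*.
The genitive form *aruzaij*: final consonant = /j/, voiced → -ede → *aruzaijede*.

aruzaijede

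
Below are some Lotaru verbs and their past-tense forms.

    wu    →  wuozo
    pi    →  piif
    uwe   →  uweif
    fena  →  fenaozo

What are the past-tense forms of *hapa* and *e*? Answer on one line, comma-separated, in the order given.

Looking at the last vowel of each stem: -if when the last vowel of the stem is a front vowel (*pi*, *uwe*); -ozo when the last vowel of the stem is a back vowel (*wu*, *fena*).
*hapa*: last vowel = /a/, a back vowel → -ozo → *hapaozo*.
Since the last vowel of *e* is /e/ (a front vowel), it takes -if, giving *eif*.

hapaozo, eif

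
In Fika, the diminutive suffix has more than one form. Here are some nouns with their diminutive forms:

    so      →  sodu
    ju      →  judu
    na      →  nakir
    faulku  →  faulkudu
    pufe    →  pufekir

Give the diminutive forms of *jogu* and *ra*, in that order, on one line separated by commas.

Looking at the last vowel of each stem: -du when the last vowel of the stem is a rounded vowel (*so*, *ju*, *faulku*); -kir when the last vowel of the stem is an unrounded vowel (*na*, *pufe*).
*jogu* — last vowel /u/ (a rounded vowel) → -du → *jogudu*.
The last vowel of *ra* is /a/, which is an unrounded vowel, so the suffix is -kir, giving *rakir*.

jogudu, rakir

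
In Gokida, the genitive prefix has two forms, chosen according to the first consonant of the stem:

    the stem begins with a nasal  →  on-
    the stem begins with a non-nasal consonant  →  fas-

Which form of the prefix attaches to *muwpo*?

on-

The first consonant of *muwpo* is /m/, which is a nasal, so the prefix is on-.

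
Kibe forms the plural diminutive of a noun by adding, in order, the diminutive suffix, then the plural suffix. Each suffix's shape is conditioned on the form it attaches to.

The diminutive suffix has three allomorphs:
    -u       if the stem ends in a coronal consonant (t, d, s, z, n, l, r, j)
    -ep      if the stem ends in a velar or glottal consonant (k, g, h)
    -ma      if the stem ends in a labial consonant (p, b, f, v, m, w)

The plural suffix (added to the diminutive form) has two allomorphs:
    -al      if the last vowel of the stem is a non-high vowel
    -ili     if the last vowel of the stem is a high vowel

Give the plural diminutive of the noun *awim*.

*awim* — final consonant /m/ (labial) → -ma → *awimma*.
Since the last vowel of the diminutive form *awimma* is /a/ (a non-high vowel), it takes -al, giving *awimmaal*.

awimmaal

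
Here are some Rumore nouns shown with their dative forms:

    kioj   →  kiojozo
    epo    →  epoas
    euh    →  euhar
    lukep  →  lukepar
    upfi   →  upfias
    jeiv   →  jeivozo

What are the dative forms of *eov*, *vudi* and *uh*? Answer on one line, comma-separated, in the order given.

eovozo, vudias, uhar

The pattern is voicing of the final sound: -ar when the stem ends in a voiceless consonant (*euh*, *lukep*); -ozo when the stem ends in a voiced consonant (*kioj*, *jeiv*); -as when the stem ends in a vowel (*epo*, *upfi*).
Since the final sound of *eov* is /v/ (a voiced consonant), it takes -ozo, giving *eovozo*.
*vudi* — final sound /i/ (a vowel) → -as → *vudias*.
Since the final sound of *uh* is /h/ (a voiceless consonant), it takes -ar, giving *uhar*.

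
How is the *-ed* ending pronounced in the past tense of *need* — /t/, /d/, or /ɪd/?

The stem *need* ends in /t/ or /d/.
The -ed suffix is realized as /ɪd/ after /t, d/; as /t/ after other voiceless consonants; and as /d/ after other voiced sounds.
So -ed on *need* is pronounced /ɪd/.

/ɪd/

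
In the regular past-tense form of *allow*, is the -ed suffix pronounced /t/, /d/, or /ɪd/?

The stem *allow* ends in a voiced sound other than /d/.
The -ed suffix is realized as /ɪd/ after /t, d/; as /t/ after other voiceless consonants; and as /d/ after other voiced sounds.
So -ed on *allow* is pronounced /d/.

/d/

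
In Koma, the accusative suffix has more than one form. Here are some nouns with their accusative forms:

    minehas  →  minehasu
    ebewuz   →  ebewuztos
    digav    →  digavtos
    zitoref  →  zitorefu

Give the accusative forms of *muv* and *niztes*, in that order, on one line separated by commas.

The alternation tracks the final consonant of the stem — -u when the stem ends in a voiceless consonant (*minehas*, *zitoref*); -tos when the stem ends in a voiced consonant (*ebewuz*, *digav*).
The final consonant of *muv* is /v/, which is voiced, so the suffix is -tos, giving *muvtos*.
The final consonant of *niztes* is /s/, which is voiceless, so the suffix is -u, giving *niztesu*.

muvtos, niztesu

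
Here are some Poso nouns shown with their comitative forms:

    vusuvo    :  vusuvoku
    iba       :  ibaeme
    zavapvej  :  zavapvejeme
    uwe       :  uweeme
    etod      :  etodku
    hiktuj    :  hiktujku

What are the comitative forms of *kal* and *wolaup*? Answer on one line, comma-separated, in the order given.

Looking at the last vowel of each stem: -ku when the last vowel of the stem is a rounded vowel (*vusuvo*, *etod*, *hiktuj*); -eme when the last vowel of the stem is an unrounded vowel (*iba*, *zavapvej*, *uwe*).
The last vowel of *kal* is /a/, which is an unrounded vowel, so the suffix is -eme, giving *kaleme*.
Since the last vowel of *wolaup* is /u/ (a rounded vowel), it takes -ku, giving *wolaupku*.

kaleme, wolaupku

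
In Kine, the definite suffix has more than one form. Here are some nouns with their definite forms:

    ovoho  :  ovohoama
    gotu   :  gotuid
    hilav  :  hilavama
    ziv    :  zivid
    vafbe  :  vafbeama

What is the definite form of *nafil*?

nafilid

The pattern is height harmony: -id when the last vowel of the stem is a high vowel (*gotu*, *ziv*); -ama when the last vowel of the stem is a non-high vowel (*ovoho*, *hilav*, *vafbe*).
Since the last vowel of *nafil* is /i/ (a high vowel), it takes -id, giving *nafilid*.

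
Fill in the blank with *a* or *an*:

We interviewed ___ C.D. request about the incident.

a

The indefinite article is chosen by the initial *sound* of the following word, not its spelling.
The initialism *C.D.* is read letter by letter; the first letter, C, is pronounced /siː/, which begins with a consonant sound.
So the article is *a*: We interviewed a C.D. request about the incident.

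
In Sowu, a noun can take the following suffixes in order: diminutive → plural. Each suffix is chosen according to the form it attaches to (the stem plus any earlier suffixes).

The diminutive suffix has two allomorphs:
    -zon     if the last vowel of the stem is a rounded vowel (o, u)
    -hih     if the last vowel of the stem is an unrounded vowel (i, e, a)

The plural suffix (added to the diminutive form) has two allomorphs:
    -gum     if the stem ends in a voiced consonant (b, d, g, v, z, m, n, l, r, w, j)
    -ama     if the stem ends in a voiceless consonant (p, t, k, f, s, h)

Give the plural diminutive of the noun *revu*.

*revu*: last vowel = /u/, a rounded vowel → -zon → *revuzon*.
The diminutive form *revuzon* — final consonant /n/ (voiced) → -gum → *revuzongum*.

revuzongum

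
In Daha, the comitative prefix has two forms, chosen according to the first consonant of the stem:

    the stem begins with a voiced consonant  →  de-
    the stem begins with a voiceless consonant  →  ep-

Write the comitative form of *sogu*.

epsogu

*sogu*: first consonant = /s/, voiceless → ep- → *epsogu*.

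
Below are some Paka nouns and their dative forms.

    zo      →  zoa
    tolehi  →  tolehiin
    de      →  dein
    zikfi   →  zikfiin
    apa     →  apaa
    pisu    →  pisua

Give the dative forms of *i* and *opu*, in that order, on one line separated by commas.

iin, opua

The pattern is front/back vowel harmony: -in when the last vowel of the stem is a front vowel (*tolehi*, *de*, *zikfi*); -a when the last vowel of the stem is a back vowel (*zo*, *apa*, *pisu*).
*i* — last vowel /i/ (a front vowel) → -in → *iin*.
Since the last vowel of *opu* is /u/ (a back vowel), it takes -a, giving *opua*.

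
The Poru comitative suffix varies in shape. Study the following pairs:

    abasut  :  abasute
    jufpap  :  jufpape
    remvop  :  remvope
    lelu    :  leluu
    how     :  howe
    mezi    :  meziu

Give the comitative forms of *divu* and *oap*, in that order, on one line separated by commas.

The pattern is consonant vs. vowel: -e when the stem ends in a consonant (*abasut*, *jufpap*, *remvop*, *how*); -u when the stem ends in a vowel (*lelu*, *mezi*).
Since the final sound of *divu* is /u/ (a vowel), it takes -u, giving *divuu*.
*oap* — final sound /p/ (a consonant) → -e → *oape*.

divuu, oape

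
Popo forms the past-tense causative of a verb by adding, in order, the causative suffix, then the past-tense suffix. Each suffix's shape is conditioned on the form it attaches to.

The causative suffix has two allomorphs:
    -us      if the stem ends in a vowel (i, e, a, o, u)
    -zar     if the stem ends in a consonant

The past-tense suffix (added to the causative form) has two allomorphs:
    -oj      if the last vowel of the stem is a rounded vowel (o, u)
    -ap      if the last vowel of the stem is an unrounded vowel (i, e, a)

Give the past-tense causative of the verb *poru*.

Since the final sound of *poru* is /u/ (a vowel), it takes -us, giving *poruus*.
The causative form *poruus* — last vowel /u/ (a rounded vowel) → -oj → *poruusoj*.

poruusoj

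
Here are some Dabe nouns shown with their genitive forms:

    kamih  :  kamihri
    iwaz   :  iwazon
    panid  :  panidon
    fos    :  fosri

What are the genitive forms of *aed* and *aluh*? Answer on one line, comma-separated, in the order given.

The pattern is voicing of the final consonant: -ri when the stem ends in a voiceless consonant (*kamih*, *fos*); -on when the stem ends in a voiced consonant (*iwaz*, *panid*).
The final consonant of *aed* is /d/, which is voiced, so the suffix is -on, giving *aedon*.
*aluh*: final consonant = /h/, voiceless → -ri → *aluhri*.

aedon, aluhri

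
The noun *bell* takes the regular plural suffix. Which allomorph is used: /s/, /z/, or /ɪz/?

/z/

The stem *bell* ends in a voiced non-sibilant sound.
The plural suffix surfaces as /ɪz/ after sibilants, /s/ after other voiceless consonants, and /z/ after other voiced sounds.
So the plural -s on *bell* is pronounced /z/.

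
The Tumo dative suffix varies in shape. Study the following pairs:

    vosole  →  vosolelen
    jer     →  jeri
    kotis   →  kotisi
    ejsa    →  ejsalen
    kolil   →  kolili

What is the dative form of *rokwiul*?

rokwiuli

The pattern is consonant vs. vowel: -i when the stem ends in a consonant (*jer*, *kotis*, *kolil*); -len when the stem ends in a vowel (*vosole*, *ejsa*).
Since the final sound of *rokwiul* is /l/ (a consonant), it takes -i, giving *rokwiuli*.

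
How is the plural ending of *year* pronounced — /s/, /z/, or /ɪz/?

/z/

The stem *year* ends in a voiced non-sibilant sound.
The plural suffix surfaces as /ɪz/ after sibilants, /s/ after other voiceless consonants, and /z/ after other voiced sounds.
So the plural -s on *year* is pronounced /z/.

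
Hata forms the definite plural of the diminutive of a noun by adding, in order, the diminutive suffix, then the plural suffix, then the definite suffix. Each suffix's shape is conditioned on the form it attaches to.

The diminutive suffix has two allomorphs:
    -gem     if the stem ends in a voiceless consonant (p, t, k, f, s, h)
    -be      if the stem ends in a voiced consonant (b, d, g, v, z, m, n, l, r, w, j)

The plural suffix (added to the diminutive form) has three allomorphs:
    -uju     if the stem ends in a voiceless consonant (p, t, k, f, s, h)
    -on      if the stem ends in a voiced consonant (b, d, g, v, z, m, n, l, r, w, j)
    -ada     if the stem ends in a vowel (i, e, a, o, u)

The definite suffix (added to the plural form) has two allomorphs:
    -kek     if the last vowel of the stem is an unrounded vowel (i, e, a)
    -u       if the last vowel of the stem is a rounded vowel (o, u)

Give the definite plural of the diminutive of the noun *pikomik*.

*pikomik* — final consonant /k/ (voiceless) → -gem → *pikomikgem*.
The diminutive form *pikomikgem*: final sound = /m/, a voiced consonant → -on → *pikomikgemon*.
The plural form *pikomikgemon*: last vowel = /o/, a rounded vowel → -u → *pikomikgemonu*.

pikomikgemonu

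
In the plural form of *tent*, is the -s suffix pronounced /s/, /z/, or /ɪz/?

/s/

The stem *tent* ends in a voiceless non-sibilant consonant.
The plural suffix surfaces as /ɪz/ after sibilants, /s/ after other voiceless consonants, and /z/ after other voiced sounds.
So the plural -s on *tent* is pronounced /s/.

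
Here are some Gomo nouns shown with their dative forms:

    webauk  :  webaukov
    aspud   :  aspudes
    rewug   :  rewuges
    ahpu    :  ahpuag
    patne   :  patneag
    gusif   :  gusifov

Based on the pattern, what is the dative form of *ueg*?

The alternation tracks the final sound of the stem — -ov when the stem ends in a voiceless consonant (*webauk*, *gusif*); -es when the stem ends in a voiced consonant (*aspud*, *rewug*); -ag when the stem ends in a vowel (*ahpu*, *patne*).
*ueg* — final sound /g/ (a voiced consonant) → -es → *ueges*.

ueges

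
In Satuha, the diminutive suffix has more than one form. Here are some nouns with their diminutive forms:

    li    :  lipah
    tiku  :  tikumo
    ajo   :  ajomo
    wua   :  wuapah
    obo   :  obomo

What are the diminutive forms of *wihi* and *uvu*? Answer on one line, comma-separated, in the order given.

The suffix is conditioned by the last vowel: -mo when the last vowel of the stem is a rounded vowel (*tiku*, *ajo*, *obo*); -pah when the last vowel of the stem is an unrounded vowel (*li*, *wua*).
*wihi* — last vowel /i/ (an unrounded vowel) → -pah → *wihipah*.
*uvu* — last vowel /u/ (a rounded vowel) → -mo → *uvumo*.

wihipah, uvumo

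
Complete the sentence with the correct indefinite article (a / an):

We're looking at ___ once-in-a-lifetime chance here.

a

The indefinite article is chosen by the initial *sound* of the following word, not its spelling.
*once-in-a-lifetime* begins with the sound /wʌ/ (*once* pronounced with initial /w/) — a consonant sound.
So the article is *a*: We're looking at a once-in-a-lifetime chance here.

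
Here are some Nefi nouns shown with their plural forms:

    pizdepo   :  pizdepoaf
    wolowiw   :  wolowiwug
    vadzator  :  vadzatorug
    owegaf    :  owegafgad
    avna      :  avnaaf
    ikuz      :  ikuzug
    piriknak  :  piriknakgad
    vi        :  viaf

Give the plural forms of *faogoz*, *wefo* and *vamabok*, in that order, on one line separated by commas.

The pattern is voicing of the final sound: -gad when the stem ends in a voiceless consonant (*owegaf*, *piriknak*); -ug when the stem ends in a voiced consonant (*wolowiw*, *vadzator*, *ikuz*); -af when the stem ends in a vowel (*pizdepo*, *avna*, *vi*).
*faogoz* — final sound /z/ (a voiced consonant) → -ug → *faogozug*.
*wefo* — final sound /o/ (a vowel) → -af → *wefoaf*.
*vamabok* — final sound /k/ (a voiceless consonant) → -gad → *vamabokgad*.

faogozug, wefoaf, vamabokgad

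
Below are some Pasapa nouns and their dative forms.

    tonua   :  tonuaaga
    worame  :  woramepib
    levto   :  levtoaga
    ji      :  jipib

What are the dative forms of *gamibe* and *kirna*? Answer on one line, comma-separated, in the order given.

The pattern is front/back vowel harmony: -pib when the last vowel of the stem is a front vowel (*worame*, *ji*); -aga when the last vowel of the stem is a back vowel (*tonua*, *levto*).
Since the last vowel of *gamibe* is /e/ (a front vowel), it takes -pib, giving *gamibepib*.
The last vowel of *kirna* is /a/, which is a back vowel, so the suffix is -aga, giving *kirnaaga*.

gamibepib, kirnaaga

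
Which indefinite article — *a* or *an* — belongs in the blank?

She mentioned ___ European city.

a

The indefinite article is chosen by the initial *sound* of the following word, not its spelling.
*European* begins with the sound /jʊ/ (eu pronounced /jʊ/) — a consonant sound.
So the article is *a*: She mentioned a European city.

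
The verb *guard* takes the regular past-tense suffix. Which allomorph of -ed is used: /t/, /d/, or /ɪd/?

/ɪd/

The stem *guard* ends in /t/ or /d/.
The -ed suffix is realized as /ɪd/ after /t, d/; as /t/ after other voiceless consonants; and as /d/ after other voiced sounds.
So -ed on *guard* is pronounced /ɪd/.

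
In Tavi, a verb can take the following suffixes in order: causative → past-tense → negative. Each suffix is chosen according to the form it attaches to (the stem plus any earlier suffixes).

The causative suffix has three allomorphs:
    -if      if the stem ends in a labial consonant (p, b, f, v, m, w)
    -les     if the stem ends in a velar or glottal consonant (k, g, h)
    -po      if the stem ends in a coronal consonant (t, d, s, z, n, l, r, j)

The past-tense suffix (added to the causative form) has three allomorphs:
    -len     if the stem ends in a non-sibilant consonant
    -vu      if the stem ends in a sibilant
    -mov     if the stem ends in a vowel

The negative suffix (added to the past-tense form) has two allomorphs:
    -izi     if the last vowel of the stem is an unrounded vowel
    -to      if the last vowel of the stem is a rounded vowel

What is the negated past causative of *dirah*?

dirahlesvuto

Since the final consonant of *dirah* is /h/ (velar/glottal), it takes -les, giving *dirahles*.
The causative form *dirahles* — final sound /s/ (a sibilant) → -vu → *dirahlesvu*.
The past-tense form *dirahlesvu* — last vowel /u/ (a rounded vowel) → -to → *dirahlesvuto*.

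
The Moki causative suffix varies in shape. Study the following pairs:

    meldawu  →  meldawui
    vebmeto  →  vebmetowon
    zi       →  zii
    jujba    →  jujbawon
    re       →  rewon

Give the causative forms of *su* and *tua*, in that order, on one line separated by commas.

The suffix is conditioned by the last vowel: -i when the last vowel of the stem is a high vowel (*meldawu*, *zi*); -won when the last vowel of the stem is a non-high vowel (*vebmeto*, *jujba*, *re*).
Since the last vowel of *su* is /u/ (a high vowel), it takes -i, giving *sui*.
Since the last vowel of *tua* is /a/ (a non-high vowel), it takes -won, giving *tuawon*.

sui, tuawon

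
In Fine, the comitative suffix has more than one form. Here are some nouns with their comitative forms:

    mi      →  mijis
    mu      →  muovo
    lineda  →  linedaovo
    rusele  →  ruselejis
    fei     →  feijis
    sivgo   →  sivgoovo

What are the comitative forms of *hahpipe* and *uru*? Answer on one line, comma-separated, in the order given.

hahpipejis, uruovo

Looking at the last vowel of each stem: -jis when the last vowel of the stem is a front vowel (*mi*, *rusele*, *fei*); -ovo when the last vowel of the stem is a back vowel (*mu*, *lineda*, *sivgo*).
*hahpipe* — last vowel /e/ (a front vowel) → -jis → *hahpipejis*.
Since the last vowel of *uru* is /u/ (a back vowel), it takes -ovo, giving *uruovo*.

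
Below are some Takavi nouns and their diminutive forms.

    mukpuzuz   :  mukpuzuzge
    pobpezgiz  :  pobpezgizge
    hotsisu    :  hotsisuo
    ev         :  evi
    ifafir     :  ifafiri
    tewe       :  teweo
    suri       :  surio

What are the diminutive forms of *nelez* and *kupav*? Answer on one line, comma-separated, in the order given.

The alternation tracks the final sound of the stem — -ge when the stem ends in a sibilant (*mukpuzuz*, *pobpezgiz*); -i when the stem ends in a non-sibilant consonant (*ev*, *ifafir*); -o when the stem ends in a vowel (*hotsisu*, *tewe*, *suri*).
Since the final sound of *nelez* is /z/ (a sibilant), it takes -ge, giving *nelezge*.
*kupav* — final sound /v/ (a non-sibilant consonant) → -i → *kupavi*.

nelezge, kupavi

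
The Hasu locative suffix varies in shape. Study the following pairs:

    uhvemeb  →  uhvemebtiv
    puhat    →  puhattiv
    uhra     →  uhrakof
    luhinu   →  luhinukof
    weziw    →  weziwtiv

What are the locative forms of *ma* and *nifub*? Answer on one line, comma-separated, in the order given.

makof, nifubtiv

The alternation tracks the final sound of the stem — -tiv when the stem ends in a consonant (*uhvemeb*, *puhat*, *weziw*); -kof when the stem ends in a vowel (*uhra*, *luhinu*).
Since the final sound of *ma* is /a/ (a vowel), it takes -kof, giving *makof*.
The final sound of *nifub* is /b/, which is a consonant, so the suffix is -tiv, giving *nifubtiv*.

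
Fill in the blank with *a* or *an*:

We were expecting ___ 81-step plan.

The indefinite article is chosen by the initial *sound* of the following word, not its spelling.
The number *81* is spoken "eighty-…", beginning with /ˈeɪti/ — a vowel sound.
So the article is *an*: We were expecting an 81-step plan.

an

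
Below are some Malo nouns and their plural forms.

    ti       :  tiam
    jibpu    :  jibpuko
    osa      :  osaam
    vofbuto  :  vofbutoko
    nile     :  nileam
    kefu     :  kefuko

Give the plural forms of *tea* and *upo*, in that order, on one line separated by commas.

The suffix is conditioned by the last vowel: -ko when the last vowel of the stem is a rounded vowel (*jibpu*, *vofbuto*, *kefu*); -am when the last vowel of the stem is an unrounded vowel (*ti*, *osa*, *nile*).
Since the last vowel of *tea* is /a/ (an unrounded vowel), it takes -am, giving *teaam*.
*upo* — last vowel /o/ (a rounded vowel) → -ko → *upoko*.

teaam, upoko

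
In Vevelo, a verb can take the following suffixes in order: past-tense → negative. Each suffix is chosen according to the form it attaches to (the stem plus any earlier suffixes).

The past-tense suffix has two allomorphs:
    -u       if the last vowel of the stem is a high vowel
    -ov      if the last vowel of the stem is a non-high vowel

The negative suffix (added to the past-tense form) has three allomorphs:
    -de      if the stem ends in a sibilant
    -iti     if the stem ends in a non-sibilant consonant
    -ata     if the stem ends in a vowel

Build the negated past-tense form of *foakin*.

foakinuata

Since the last vowel of *foakin* is /i/ (a high vowel), it takes -u, giving *foakinu*.
Since the final sound of the past-tense form *foakinu* is /u/ (a vowel), it takes -ata, giving *foakinuata*.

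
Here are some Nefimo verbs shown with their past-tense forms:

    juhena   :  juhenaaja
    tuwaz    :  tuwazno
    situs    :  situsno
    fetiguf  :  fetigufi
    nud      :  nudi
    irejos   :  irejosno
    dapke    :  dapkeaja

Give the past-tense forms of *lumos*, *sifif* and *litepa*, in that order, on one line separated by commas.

The alternation tracks the final sound of the stem — -no when the stem ends in a sibilant (*tuwaz*, *situs*, *irejos*); -i when the stem ends in a non-sibilant consonant (*fetiguf*, *nud*); -aja when the stem ends in a vowel (*juhena*, *dapke*).
*lumos*: final sound = /s/, a sibilant → -no → *lumosno*.
The final sound of *sifif* is /f/, which is a non-sibilant consonant, so the suffix is -i, giving *sififi*.
The final sound of *litepa* is /a/, which is a vowel, so the suffix is -aja, giving *litepaaja*.

lumosno, sififi, litepaaja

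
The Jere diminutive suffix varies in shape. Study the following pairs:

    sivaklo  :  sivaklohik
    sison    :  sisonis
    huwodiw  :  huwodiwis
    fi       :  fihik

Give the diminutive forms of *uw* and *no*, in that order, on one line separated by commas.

The suffix is conditioned by the final sound: -is when the stem ends in a consonant (*sison*, *huwodiw*); -hik when the stem ends in a vowel (*sivaklo*, *fi*).
*uw* — final sound /w/ (a consonant) → -is → *uwis*.
*no*: final sound = /o/, a vowel → -hik → *nohik*.

uwis, nohik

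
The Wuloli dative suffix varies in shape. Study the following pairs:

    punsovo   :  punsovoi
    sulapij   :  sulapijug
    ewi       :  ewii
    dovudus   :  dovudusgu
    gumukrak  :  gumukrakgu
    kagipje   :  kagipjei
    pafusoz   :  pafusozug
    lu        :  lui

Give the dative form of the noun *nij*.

nijug

The alternation tracks the final sound of the stem — -gu when the stem ends in a voiceless consonant (*dovudus*, *gumukrak*); -ug when the stem ends in a voiced consonant (*sulapij*, *pafusoz*); -i when the stem ends in a vowel (*punsovo*, *ewi*, *kagipje*, *lu*).
The final sound of *nij* is /j/, which is a voiced consonant, so the suffix is -ug, giving *nijug*.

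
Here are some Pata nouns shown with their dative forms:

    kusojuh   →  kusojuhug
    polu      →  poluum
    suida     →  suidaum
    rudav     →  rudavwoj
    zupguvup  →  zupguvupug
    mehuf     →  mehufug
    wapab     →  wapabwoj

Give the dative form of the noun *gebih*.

gebihug

The pattern is voicing of the final sound: -ug when the stem ends in a voiceless consonant (*kusojuh*, *zupguvup*, *mehuf*); -woj when the stem ends in a voiced consonant (*rudav*, *wapab*); -um when the stem ends in a vowel (*polu*, *suida*).
*gebih*: final sound = /h/, a voiceless consonant → -ug → *gebihug*.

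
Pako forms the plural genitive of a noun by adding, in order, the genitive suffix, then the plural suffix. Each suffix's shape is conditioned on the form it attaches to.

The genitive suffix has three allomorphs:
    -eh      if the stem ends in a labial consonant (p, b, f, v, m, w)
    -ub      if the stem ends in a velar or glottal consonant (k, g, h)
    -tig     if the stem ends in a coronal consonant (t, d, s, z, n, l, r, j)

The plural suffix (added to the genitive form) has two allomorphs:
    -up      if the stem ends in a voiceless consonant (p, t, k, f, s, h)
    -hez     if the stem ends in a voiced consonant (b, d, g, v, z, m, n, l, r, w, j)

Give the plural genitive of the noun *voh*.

vohubhez

*voh* — final consonant /h/ (velar/glottal) → -ub → *vohub*.
Since the final consonant of the genitive form *vohub* is /b/ (voiced), it takes -hez, giving *vohubhez*.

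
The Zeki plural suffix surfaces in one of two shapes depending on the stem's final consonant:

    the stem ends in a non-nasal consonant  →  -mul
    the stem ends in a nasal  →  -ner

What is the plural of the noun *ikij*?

ikijmul

*ikij* — final consonant /j/ (non-nasal) → -mul → *ikijmul*.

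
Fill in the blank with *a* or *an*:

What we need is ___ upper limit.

The indefinite article is chosen by the initial *sound* of the following word, not its spelling.
*upper* begins with the sound /ʌ/ (u pronounced /ʌ/) — a vowel sound.
So the article is *an*: What we need is an upper limit.

an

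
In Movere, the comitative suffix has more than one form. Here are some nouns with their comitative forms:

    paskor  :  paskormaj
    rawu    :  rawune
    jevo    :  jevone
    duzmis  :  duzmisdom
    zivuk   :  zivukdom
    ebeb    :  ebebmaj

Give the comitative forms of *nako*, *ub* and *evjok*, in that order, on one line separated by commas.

nakone, ubmaj, evjokdom

The alternation tracks the final sound of the stem — -dom when the stem ends in a voiceless consonant (*duzmis*, *zivuk*); -maj when the stem ends in a voiced consonant (*paskor*, *ebeb*); -ne when the stem ends in a vowel (*rawu*, *jevo*).
*nako*: final sound = /o/, a vowel → -ne → *nakone*.
The final sound of *ub* is /b/, which is a voiced consonant, so the suffix is -maj, giving *ubmaj*.
Since the final sound of *evjok* is /k/ (a voiceless consonant), it takes -dom, giving *evjokdom*.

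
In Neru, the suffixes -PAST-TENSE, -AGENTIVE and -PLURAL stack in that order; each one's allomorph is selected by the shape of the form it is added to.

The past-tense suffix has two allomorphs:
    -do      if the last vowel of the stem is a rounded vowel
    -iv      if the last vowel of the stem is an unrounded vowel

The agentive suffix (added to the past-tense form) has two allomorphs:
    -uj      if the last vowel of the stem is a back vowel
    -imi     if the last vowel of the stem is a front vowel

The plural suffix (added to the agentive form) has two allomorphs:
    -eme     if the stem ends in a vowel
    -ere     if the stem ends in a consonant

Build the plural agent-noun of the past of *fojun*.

*fojun*: last vowel = /u/, a rounded vowel → -do → *fojundo*.
The past-tense form *fojundo* — last vowel /o/ (a back vowel) → -uj → *fojundouj*.
The final sound of the agentive form *fojundouj* is /j/, which is a consonant, so the plural suffix is -ere, giving *fojundoujere*.

fojundoujere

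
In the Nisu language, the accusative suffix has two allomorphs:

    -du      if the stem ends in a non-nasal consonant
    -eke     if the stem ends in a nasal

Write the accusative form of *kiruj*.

kirujdu

The final consonant of *kiruj* is /j/, which is non-nasal, so the suffix is -du, giving *kirujdu*.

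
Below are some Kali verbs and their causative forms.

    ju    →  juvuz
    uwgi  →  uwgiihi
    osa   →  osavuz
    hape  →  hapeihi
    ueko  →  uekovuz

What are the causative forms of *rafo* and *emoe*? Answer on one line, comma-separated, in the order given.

rafovuz, emoeihi

The alternation tracks the last vowel of the stem — -ihi when the last vowel of the stem is a front vowel (*uwgi*, *hape*); -vuz when the last vowel of the stem is a back vowel (*ju*, *osa*, *ueko*).
The last vowel of *rafo* is /o/, which is a back vowel, so the suffix is -vuz, giving *rafovuz*.
*emoe* — last vowel /e/ (a front vowel) → -ihi → *emoeihi*.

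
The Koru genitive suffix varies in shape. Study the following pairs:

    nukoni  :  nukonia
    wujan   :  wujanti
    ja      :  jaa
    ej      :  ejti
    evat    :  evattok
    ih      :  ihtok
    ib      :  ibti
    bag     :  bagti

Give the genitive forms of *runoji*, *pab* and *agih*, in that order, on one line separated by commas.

Looking at the final sound of each stem: -tok when the stem ends in a voiceless consonant (*evat*, *ih*); -ti when the stem ends in a voiced consonant (*wujan*, *ej*, *ib*, *bag*); -a when the stem ends in a vowel (*nukoni*, *ja*).
*runoji* — final sound /i/ (a vowel) → -a → *runojia*.
The final sound of *pab* is /b/, which is a voiced consonant, so the suffix is -ti, giving *pabti*.
Since the final sound of *agih* is /h/ (a voiceless consonant), it takes -tok, giving *agihtok*.

runojia, pabti, agihtok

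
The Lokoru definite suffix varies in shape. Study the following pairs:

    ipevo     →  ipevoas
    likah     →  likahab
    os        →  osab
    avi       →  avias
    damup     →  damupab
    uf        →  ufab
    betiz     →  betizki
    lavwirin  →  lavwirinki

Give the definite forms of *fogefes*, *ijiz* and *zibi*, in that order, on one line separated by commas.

The alternation tracks the final sound of the stem — -ab when the stem ends in a voiceless consonant (*likah*, *os*, *damup*, *uf*); -ki when the stem ends in a voiced consonant (*betiz*, *lavwirin*); -as when the stem ends in a vowel (*ipevo*, *avi*).
The final sound of *fogefes* is /s/, which is a voiceless consonant, so the suffix is -ab, giving *fogefesab*.
The final sound of *ijiz* is /z/, which is a voiced consonant, so the suffix is -ki, giving *ijizki*.
Since the final sound of *zibi* is /i/ (a vowel), it takes -as, giving *zibias*.

fogefesab, ijizki, zibias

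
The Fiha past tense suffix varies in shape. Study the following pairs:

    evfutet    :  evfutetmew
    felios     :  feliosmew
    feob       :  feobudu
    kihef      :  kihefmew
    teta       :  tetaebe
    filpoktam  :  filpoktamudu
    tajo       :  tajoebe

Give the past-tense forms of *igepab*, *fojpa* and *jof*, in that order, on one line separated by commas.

igepabudu, fojpaebe, jofmew

Looking at the final sound of each stem: -mew when the stem ends in a voiceless consonant (*evfutet*, *felios*, *kihef*); -udu when the stem ends in a voiced consonant (*feob*, *filpoktam*); -ebe when the stem ends in a vowel (*teta*, *tajo*).
*igepab*: final sound = /b/, a voiced consonant → -udu → *igepabudu*.
Since the final sound of *fojpa* is /a/ (a vowel), it takes -ebe, giving *fojpaebe*.
Since the final sound of *jof* is /f/ (a voiceless consonant), it takes -mew, giving *jofmew*.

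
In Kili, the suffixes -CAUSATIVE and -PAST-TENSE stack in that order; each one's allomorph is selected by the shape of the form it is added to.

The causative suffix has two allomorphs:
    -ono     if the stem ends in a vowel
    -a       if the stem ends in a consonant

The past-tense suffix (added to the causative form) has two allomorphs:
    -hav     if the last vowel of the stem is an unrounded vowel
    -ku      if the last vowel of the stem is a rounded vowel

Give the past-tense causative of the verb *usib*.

The final sound of *usib* is /b/, which is a consonant, so the causative suffix is -a, giving *usiba*.
The last vowel of the causative form *usiba* is /a/, which is an unrounded vowel, so the past-tense suffix is -hav, giving *usibahav*.

usibahav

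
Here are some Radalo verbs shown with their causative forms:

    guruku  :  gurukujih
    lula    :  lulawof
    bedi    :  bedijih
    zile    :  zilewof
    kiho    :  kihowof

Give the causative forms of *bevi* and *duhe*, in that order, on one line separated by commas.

bevijih, duhewof

Looking at the last vowel of each stem: -jih when the last vowel of the stem is a high vowel (*guruku*, *bedi*); -wof when the last vowel of the stem is a non-high vowel (*lula*, *zile*, *kiho*).
The last vowel of *bevi* is /i/, which is a high vowel, so the suffix is -jih, giving *bevijih*.
*duhe*: last vowel = /e/, a non-high vowel → -wof → *duhewof*.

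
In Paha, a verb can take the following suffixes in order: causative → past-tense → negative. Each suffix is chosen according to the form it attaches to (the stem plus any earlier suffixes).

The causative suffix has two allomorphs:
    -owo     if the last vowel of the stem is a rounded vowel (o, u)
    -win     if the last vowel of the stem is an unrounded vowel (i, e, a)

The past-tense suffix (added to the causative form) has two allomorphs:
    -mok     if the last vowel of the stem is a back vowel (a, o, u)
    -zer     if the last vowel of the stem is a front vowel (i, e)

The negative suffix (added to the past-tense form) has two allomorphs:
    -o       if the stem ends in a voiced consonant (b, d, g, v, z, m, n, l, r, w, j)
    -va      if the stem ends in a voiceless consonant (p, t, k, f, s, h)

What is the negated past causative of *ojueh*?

*ojueh*: last vowel = /e/, an unrounded vowel → -win → *ojuehwin*.
The causative form *ojuehwin*: last vowel = /i/, a front vowel → -zer → *ojuehwinzer*.
The past-tense form *ojuehwinzer* — final consonant /r/ (voiced) → -o → *ojuehwinzero*.

ojuehwinzero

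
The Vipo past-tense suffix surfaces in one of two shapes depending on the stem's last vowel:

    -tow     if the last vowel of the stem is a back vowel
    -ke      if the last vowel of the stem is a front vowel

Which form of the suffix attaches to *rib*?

Since the last vowel of *rib* is /i/ (a front vowel), it takes -ke.

-ke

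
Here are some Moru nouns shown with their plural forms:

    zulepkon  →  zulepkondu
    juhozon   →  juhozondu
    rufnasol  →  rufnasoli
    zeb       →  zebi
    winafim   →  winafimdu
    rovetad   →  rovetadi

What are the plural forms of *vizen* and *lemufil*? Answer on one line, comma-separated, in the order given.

vizendu, lemufili

The pattern is nasality of the final consonant: -du when the stem ends in a nasal (*zulepkon*, *juhozon*, *winafim*); -i when the stem ends in a non-nasal consonant (*rufnasol*, *zeb*, *rovetad*).
The final consonant of *vizen* is /n/, which is a nasal, so the suffix is -du, giving *vizendu*.
*lemufil* — final consonant /l/ (non-nasal) → -i → *lemufili*.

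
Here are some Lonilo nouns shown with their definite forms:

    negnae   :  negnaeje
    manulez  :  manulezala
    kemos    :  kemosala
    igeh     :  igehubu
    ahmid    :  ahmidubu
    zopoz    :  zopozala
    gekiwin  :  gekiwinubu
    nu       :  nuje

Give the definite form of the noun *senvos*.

The suffix is conditioned by the final sound: -ala when the stem ends in a sibilant (*manulez*, *kemos*, *zopoz*); -ubu when the stem ends in a non-sibilant consonant (*igeh*, *ahmid*, *gekiwin*); -je when the stem ends in a vowel (*negnae*, *nu*).
Since the final sound of *senvos* is /s/ (a sibilant), it takes -ala, giving *senvosala*.

senvosala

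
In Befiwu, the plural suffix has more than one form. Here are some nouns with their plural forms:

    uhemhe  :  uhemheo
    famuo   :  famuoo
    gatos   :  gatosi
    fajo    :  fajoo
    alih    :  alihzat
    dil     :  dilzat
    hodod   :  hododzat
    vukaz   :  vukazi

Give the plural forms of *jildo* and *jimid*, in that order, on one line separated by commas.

The suffix is conditioned by the final sound: -i when the stem ends in a sibilant (*gatos*, *vukaz*); -zat when the stem ends in a non-sibilant consonant (*alih*, *dil*, *hodod*); -o when the stem ends in a vowel (*uhemhe*, *famuo*, *fajo*).
*jildo* — final sound /o/ (a vowel) → -o → *jildoo*.
Since the final sound of *jimid* is /d/ (a non-sibilant consonant), it takes -zat, giving *jimidzat*.

jildoo, jimidzat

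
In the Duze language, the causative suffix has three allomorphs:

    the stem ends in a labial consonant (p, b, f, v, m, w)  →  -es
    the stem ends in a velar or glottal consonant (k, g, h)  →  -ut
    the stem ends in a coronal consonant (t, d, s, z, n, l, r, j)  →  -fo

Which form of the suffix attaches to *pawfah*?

*pawfah*: final consonant = /h/, velar/glottal → -ut.

-ut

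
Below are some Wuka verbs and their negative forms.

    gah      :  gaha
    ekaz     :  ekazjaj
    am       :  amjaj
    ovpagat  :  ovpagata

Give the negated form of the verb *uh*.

The alternation tracks the final consonant of the stem — -a when the stem ends in a voiceless consonant (*gah*, *ovpagat*); -jaj when the stem ends in a voiced consonant (*ekaz*, *am*).
Since the final consonant of *uh* is /h/ (voiceless), it takes -a, giving *uha*.

uha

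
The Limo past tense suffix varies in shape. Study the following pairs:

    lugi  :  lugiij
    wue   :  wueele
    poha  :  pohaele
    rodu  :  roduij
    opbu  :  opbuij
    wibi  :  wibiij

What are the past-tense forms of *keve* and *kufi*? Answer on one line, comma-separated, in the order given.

Looking at the last vowel of each stem: -ij when the last vowel of the stem is a high vowel (*lugi*, *rodu*, *opbu*, *wibi*); -ele when the last vowel of the stem is a non-high vowel (*wue*, *poha*).
*keve* — last vowel /e/ (a non-high vowel) → -ele → *keveele*.
*kufi* — last vowel /i/ (a high vowel) → -ij → *kufiij*.

keveele, kufiij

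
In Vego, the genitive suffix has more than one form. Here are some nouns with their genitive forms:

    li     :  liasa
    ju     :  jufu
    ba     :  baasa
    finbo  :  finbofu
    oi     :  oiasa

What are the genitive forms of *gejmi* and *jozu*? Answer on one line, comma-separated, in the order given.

The suffix is conditioned by the last vowel: -fu when the last vowel of the stem is a rounded vowel (*ju*, *finbo*); -asa when the last vowel of the stem is an unrounded vowel (*li*, *ba*, *oi*).
*gejmi* — last vowel /i/ (an unrounded vowel) → -asa → *gejmiasa*.
*jozu*: last vowel = /u/, a rounded vowel → -fu → *jozufu*.

gejmiasa, jozufu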